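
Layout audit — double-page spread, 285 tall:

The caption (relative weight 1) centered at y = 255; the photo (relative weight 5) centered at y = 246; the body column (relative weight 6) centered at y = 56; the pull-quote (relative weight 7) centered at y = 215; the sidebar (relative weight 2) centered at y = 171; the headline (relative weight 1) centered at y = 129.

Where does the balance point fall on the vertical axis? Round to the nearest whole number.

Total weight = 1 + 5 + 6 + 7 + 2 + 1 = 22.
y: (1·255 + 5·246 + 6·56 + 7·215 + 2·171 + 1·129) / 22 = 3797 / 22 ≈ 172.59

y ≈ 173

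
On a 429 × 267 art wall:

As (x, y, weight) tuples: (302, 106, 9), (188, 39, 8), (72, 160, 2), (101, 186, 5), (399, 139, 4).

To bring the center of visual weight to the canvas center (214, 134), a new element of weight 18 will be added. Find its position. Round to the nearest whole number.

New total weight: (9 + 8 + 2 + 5 + 4) + 18 = 46.
x: target moment 46×214 = 9844; current 9·302 + 8·188 + 2·72 + 5·101 + 4·399 = 6467; the new element supplies 3377, so x = 3377/18 ≈ 187.61.
y: target moment 46×134 = 6164; current 9·106 + 8·39 + 2·160 + 5·186 + 4·139 = 3072; the new element supplies 3092, so y = 3092/18 ≈ 171.78.

(188, 172)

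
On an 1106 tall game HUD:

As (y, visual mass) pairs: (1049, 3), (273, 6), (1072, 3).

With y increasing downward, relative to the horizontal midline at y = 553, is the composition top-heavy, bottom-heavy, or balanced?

bottom-heavy

Weights sum to 3 + 6 + 3 = 12.
Σw·y = 3·1049 + 6·273 + 3·1072 = 8001, so ȳ = 8001/12 ≈ 666.75.
666.8 lies below (larger y than) the midline 553, so the layout is bottom-heavy.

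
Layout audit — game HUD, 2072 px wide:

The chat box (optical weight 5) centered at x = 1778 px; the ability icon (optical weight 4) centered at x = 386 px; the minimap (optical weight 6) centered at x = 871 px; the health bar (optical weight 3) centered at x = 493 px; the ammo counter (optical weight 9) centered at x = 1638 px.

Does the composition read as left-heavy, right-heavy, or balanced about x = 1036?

Weights sum to 5 + 4 + 6 + 3 + 9 = 27.
x: (5·1778 + 4·386 + 6·871 + 3·493 + 9·1638) / 27 = 31881 / 27 ≈ 1180.78
Since 1180.8 is right of 1036, the composition reads right-heavy.

right-heavy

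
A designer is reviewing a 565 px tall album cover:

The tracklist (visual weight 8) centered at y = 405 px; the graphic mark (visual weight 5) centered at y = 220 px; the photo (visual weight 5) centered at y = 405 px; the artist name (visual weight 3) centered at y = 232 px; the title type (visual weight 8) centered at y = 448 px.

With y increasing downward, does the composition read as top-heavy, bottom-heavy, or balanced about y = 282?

bottom-heavy

Weights sum to 8 + 5 + 5 + 3 + 8 = 29.
y: (8·405 + 5·220 + 5·405 + 3·232 + 8·448) / 29 = 10645 / 29 ≈ 367.07
367.1 lies below (larger y than) the midline 282, so the layout is bottom-heavy.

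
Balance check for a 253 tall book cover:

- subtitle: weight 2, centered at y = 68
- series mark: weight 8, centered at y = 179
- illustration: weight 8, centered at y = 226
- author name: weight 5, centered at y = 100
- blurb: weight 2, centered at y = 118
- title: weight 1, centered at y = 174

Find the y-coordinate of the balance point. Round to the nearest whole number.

Total weight = 2 + 8 + 8 + 5 + 2 + 1 = 26.
y: (2·68 + 8·179 + 8·226 + 5·100 + 2·118 + 1·174) / 26 = 4286 / 26 ≈ 164.85

y ≈ 165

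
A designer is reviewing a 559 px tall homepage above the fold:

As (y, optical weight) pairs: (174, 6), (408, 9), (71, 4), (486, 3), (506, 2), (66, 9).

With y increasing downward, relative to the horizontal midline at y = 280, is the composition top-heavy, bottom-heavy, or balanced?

Weights sum to 6 + 9 + 4 + 3 + 2 + 9 = 33.
Σw·y = 6·174 + 9·408 + 4·71 + 3·486 + 2·506 + 9·66 = 8064, so ȳ = 8064/33 ≈ 244.36.
244.4 vs midline 280 → top-heavy.

top-heavy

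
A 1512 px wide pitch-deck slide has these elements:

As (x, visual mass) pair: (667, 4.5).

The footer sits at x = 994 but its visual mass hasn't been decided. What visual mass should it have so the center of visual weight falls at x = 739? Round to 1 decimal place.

Known: weight 4.5 with moment 4.5·667 = 3001.5.
For the centroid to hit 739: (3001.5 + w·994) / (4.5 + w) = 739.
Rearranging, w·(994 − 739) = 739·4.5 − 3001.5 = 324.0, so w ≈ 324.0/255 = 1.27.

w ≈ 1.3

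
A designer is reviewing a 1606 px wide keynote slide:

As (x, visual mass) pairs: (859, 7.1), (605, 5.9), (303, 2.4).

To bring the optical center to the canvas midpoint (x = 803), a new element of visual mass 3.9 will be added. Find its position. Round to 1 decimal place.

x ≈ 1308.3

After adding the new element, total weight = 7.1 + 5.9 + 2.4 + 3.9 = 19.3.
x: need Σw·x = 19.3·803 = 15497.9. Existing = 7.1·859 + 5.9·605 + 2.4·303 = 10395.6. Remainder 5102.3 / 3.9 ≈ 1308.28.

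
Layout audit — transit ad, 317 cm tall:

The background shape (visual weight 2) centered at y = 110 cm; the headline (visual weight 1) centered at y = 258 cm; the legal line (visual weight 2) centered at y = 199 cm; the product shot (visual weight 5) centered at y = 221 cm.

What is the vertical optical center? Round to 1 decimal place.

y ≈ 198.1

Σw = 2 + 1 + 2 + 5 = 10.
y: (2·110 + 1·258 + 2·199 + 5·221) / 10 = 1981 / 10 ≈ 198.10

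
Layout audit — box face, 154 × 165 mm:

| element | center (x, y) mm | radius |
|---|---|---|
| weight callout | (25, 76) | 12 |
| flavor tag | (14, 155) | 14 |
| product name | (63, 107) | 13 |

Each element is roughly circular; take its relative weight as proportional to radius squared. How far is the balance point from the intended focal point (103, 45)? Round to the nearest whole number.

Weights ∝ r²: weight callout 12² = 144, flavor tag 14² = 196, product name 13² = 169; Σw = 509.
x: (144·25 + 196·14 + 169·63) / 509 = 16991 / 509 ≈ 33.38
y: (144·76 + 196·155 + 169·107) / 509 = 59407 / 509 ≈ 116.71
Offset from (103, 45): Δx ≈ -69.62, Δy ≈ 71.71; distance = √(Δx² + Δy²) ≈ 99.95.

≈ 100 mm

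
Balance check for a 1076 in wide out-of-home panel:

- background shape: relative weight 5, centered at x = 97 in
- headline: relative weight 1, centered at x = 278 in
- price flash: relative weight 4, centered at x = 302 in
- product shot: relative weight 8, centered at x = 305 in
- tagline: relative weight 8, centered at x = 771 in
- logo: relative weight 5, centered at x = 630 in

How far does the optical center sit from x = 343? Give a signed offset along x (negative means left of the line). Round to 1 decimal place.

≈ 99.9 in

Σw = 5 + 1 + 4 + 8 + 8 + 5 = 31.
Σw·x = 5·97 + 1·278 + 4·302 + 8·305 + 8·771 + 5·630 = 13729, so x̄ = 13729/31 ≈ 442.87.
Offset from x = 343: 442.87 − 343 ≈ 99.87.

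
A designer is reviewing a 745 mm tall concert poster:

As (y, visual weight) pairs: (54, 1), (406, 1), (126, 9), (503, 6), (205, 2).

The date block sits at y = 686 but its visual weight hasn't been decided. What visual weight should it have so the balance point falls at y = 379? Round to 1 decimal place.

w ≈ 7.1

Known weights sum to 1 + 1 + 9 + 6 + 2 = 19; their moment is 1·54 + 1·406 + 9·126 + 6·503 + 2·205 = 5022.
Set Σw·y/Σw = 379: (5022 + 686w) = 379·(19 + w).
So w = (379·19 − 5022)/(686 − 379) = 2179/307 ≈ 7.10.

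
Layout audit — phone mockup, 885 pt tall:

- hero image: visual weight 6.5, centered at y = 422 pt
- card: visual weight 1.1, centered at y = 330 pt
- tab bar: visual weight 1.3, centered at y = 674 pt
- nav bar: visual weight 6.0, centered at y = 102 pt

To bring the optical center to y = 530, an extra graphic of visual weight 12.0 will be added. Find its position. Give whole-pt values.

New total weight: (6.5 + 1.1 + 1.3 + 6.0) + 12.0 = 26.9.
Along y: (4594.2 + 12.0·y) / 26.9 = 530 (existing moment 6.5·422 + 1.1·330 + 1.3·674 + 6.0·102 = 4594.2) ⇒ y = (14257.0 − 4594.2) / 12.0 ≈ 805.23.

y ≈ 805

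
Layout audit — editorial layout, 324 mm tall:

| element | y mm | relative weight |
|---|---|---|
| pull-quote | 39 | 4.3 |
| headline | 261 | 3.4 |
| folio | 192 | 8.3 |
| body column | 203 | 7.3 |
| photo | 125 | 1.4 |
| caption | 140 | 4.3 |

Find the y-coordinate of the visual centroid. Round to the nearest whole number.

Total weight = 4.3 + 3.4 + 8.3 + 7.3 + 1.4 + 4.3 = 29.0.
Σw·y = 4907.6; ȳ = 4907.6/29.0 ≈ 169.23.

y ≈ 169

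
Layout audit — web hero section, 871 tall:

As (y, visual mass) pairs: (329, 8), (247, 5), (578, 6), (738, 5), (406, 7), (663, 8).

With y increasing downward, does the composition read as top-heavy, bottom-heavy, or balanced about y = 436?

bottom-heavy

Total weight = 8 + 5 + 6 + 5 + 7 + 8 = 39.
Σw·y = 19171; ȳ = 19171/39 ≈ 491.56.
Since 491.6 is below (larger y than) 436, the composition reads bottom-heavy.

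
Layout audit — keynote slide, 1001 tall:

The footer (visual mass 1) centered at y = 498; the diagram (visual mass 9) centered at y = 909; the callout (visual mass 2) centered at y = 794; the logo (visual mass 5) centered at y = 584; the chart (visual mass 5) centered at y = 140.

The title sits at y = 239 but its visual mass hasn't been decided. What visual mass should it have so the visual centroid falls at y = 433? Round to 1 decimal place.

w ≈ 22.5

Fixed elements: Σw = 1 + 9 + 2 + 5 + 5 = 22, Σw·y = 1·498 + 9·909 + 2·794 + 5·584 + 5·140 = 13887.
Balance at y = 433 requires (13887 + w·239) / (22 + w) = 433.
Solving: w = (433·22 − 13887) / (239 − 433) = -4361 / -194 ≈ 22.48.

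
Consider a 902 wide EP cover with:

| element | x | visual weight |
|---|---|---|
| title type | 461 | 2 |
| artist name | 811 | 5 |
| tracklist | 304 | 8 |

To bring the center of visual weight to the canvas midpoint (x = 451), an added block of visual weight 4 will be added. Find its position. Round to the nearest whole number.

x ≈ 290

After adding the added block, total weight = 2 + 5 + 8 + 4 = 19.
x: target moment 19×451 = 8569; current 2·461 + 5·811 + 8·304 = 7409; the added block supplies 1160, so x = 1160/4 ≈ 290.00.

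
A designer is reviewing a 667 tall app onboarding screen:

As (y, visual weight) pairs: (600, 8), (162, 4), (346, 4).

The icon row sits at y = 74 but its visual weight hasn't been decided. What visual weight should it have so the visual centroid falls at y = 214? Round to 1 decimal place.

Existing Σw = 16 (8 + 4 + 4); existing moment 8·600 + 4·162 + 4·346 = 6832.
Balance at y = 214 requires (6832 + w·74) / (16 + w) = 214.
Solving: w = (214·16 − 6832) / (74 − 214) = -3408 / -140 ≈ 24.34.

w ≈ 24.3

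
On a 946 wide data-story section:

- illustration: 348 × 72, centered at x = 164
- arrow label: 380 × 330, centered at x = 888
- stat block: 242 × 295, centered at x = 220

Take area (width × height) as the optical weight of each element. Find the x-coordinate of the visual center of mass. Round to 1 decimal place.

Areas: illustration 348·72 = 25056, arrow label 380·330 = 125400, stat block 242·295 = 71390. Total weight = 221846.
x: (25056·164 + 125400·888 + 71390·220) / 221846 = 131170184 / 221846 ≈ 591.27

x ≈ 591.3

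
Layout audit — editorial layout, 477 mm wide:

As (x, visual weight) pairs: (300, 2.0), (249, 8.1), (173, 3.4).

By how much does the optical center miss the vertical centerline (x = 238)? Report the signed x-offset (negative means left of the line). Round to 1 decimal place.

≈ -0.6 mm

Weights sum to 2.0 + 8.1 + 3.4 = 13.5.
x-moment: 2.0·300 + 8.1·249 + 3.4·173 = 3205.1; centroid 3205.1/13.5 ≈ 237.41.
Difference: 237.41 − 238 ≈ -0.59.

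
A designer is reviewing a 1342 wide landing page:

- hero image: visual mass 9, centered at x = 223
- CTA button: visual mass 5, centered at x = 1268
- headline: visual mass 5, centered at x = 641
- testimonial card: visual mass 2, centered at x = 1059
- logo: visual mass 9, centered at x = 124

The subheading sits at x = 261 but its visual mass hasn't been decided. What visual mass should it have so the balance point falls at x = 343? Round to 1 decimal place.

w ≈ 54.8

Fixed elements: Σw = 9 + 5 + 5 + 2 + 9 = 30, Σw·x = 9·223 + 5·1268 + 5·641 + 2·1059 + 9·124 = 14786.
Set Σw·x/Σw = 343: (14786 + 261w) = 343·(30 + w).
Rearranging, w·(261 − 343) = 343·30 − 14786 = -4496, so w ≈ -4496/-82 = 54.83.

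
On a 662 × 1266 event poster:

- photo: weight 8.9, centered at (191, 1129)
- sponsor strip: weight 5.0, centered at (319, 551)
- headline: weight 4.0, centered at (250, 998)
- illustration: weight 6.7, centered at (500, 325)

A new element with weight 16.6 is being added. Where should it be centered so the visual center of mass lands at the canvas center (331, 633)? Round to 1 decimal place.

(361.0, 428.1)

With the new element, Σw becomes 8.9 + 5.0 + 4.0 + 6.7 + 16.6 = 41.2.
Along x: (7644.9 + 16.6·x) / 41.2 = 331 (existing moment 8.9·191 + 5.0·319 + 4.0·250 + 6.7·500 = 7644.9) ⇒ x = (13637.2 − 7644.9) / 16.6 ≈ 360.98.
Along y: (18972.6 + 16.6·y) / 41.2 = 633 (existing moment 8.9·1129 + 5.0·551 + 4.0·998 + 6.7·325 = 18972.6) ⇒ y = (26079.6 − 18972.6) / 16.6 ≈ 428.13.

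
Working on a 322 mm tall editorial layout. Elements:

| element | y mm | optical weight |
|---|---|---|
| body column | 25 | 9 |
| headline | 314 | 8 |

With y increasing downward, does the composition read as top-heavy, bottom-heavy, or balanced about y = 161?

balanced

Weights sum to 9 + 8 = 17.
y-moment: 9·25 + 8·314 = 2737; centroid 2737/17 ≈ 161.00.
That equals the midline 161 — balanced.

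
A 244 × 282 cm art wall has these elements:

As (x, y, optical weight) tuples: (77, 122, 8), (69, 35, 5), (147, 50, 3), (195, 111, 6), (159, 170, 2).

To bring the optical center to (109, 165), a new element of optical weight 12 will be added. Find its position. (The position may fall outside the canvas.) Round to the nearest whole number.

(86, 303)

With the new element, Σw becomes 8 + 5 + 3 + 6 + 2 + 12 = 36.
Along x: (2890 + 12·x) / 36 = 109 (existing moment 8·77 + 5·69 + 3·147 + 6·195 + 2·159 = 2890) ⇒ x = (3924 − 2890) / 12 ≈ 86.17.
Along y: (2307 + 12·y) / 36 = 165 (existing moment 8·122 + 5·35 + 3·50 + 6·111 + 2·170 = 2307) ⇒ y = (5940 − 2307) / 12 ≈ 302.75.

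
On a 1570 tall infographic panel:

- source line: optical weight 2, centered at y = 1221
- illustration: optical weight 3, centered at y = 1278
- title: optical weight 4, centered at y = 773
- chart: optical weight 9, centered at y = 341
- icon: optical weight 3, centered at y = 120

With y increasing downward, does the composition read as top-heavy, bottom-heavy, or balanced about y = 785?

Σw = 2 + 3 + 4 + 9 + 3 = 21.
y: (2·1221 + 3·1278 + 4·773 + 9·341 + 3·120) / 21 = 12797 / 21 ≈ 609.38
609.4 lies above (smaller y than) the midline 785, so the layout is top-heavy.

top-heavy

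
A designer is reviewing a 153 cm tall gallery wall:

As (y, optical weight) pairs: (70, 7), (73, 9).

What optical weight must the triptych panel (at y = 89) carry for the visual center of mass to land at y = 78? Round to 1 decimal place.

Known weights sum to 7 + 9 = 16; their moment is 7·70 + 9·73 = 1147.
Set Σw·y/Σw = 78: (1147 + 89w) = 78·(16 + w).
Rearranging, w·(89 − 78) = 78·16 − 1147 = 101, so w ≈ 101/11 = 9.18.

w ≈ 9.2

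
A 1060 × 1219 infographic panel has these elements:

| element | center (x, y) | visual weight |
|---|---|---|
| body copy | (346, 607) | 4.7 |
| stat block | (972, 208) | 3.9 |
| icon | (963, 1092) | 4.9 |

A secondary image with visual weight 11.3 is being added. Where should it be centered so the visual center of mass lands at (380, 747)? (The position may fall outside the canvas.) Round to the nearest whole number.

New total weight: (4.7 + 3.9 + 4.9) + 11.3 = 24.8.
Along x: (10135.7 + 11.3·x) / 24.8 = 380 (existing moment 4.7·346 + 3.9·972 + 4.9·963 = 10135.7) ⇒ x = (9424.0 − 10135.7) / 11.3 ≈ -62.98.
Along y: (9014.9 + 11.3·y) / 24.8 = 747 (existing moment 4.7·607 + 3.9·208 + 4.9·1092 = 9014.9) ⇒ y = (18525.6 − 9014.9) / 11.3 ≈ 841.65.

(-63, 842)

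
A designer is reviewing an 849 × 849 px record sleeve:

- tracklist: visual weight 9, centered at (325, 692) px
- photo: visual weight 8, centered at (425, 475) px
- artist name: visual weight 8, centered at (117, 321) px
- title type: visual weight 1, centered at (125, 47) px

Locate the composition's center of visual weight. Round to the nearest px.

Total weight = 9 + 8 + 8 + 1 = 26.
x: (9·325 + 8·425 + 8·117 + 1·125) / 26 = 7386 / 26 ≈ 284.08
y: (9·692 + 8·475 + 8·321 + 1·47) / 26 = 12643 / 26 ≈ 486.27

(284, 486)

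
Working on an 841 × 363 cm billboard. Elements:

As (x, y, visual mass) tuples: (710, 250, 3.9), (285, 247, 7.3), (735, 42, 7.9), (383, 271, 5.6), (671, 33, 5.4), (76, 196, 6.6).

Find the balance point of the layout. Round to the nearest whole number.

Total weight = 3.9 + 7.3 + 7.9 + 5.6 + 5.4 + 6.6 = 36.7.
x-moment: 3.9·710 + 7.3·285 + 7.9·735 + 5.6·383 + 5.4·671 + 6.6·76 = 16925.8; centroid 16925.8/36.7 ≈ 461.19.
y-moment: 3.9·250 + 7.3·247 + 7.9·42 + 5.6·271 + 5.4·33 + 6.6·196 = 6099.3; centroid 6099.3/36.7 ≈ 166.19.

(461, 166)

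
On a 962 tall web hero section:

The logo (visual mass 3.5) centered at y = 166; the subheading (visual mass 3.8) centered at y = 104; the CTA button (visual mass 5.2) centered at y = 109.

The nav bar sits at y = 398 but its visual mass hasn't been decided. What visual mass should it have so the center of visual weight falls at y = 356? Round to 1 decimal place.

w ≈ 69.2

Fixed elements: Σw = 3.5 + 3.8 + 5.2 = 12.5, Σw·y = 3.5·166 + 3.8·104 + 5.2·109 = 1543.0.
Balance at y = 356 requires (1543.0 + w·398) / (12.5 + w) = 356.
Rearranging, w·(398 − 356) = 356·12.5 − 1543.0 = 2907.0, so w ≈ 2907.0/42 = 69.21.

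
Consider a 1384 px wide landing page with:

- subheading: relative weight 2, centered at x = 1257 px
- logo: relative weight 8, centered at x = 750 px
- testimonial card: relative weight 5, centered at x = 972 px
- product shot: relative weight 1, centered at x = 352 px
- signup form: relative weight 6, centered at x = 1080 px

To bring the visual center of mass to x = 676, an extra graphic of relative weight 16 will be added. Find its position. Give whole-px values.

x ≈ 343

New total weight: (2 + 8 + 5 + 1 + 6) + 16 = 38.
Along x: (20206 + 16·x) / 38 = 676 (existing moment 2·1257 + 8·750 + 5·972 + 1·352 + 6·1080 = 20206) ⇒ x = (25688 − 20206) / 16 ≈ 342.62.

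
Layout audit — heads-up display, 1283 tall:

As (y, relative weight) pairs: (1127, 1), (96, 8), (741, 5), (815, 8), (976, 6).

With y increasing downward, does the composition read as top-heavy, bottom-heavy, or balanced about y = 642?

balanced

Σw = 1 + 8 + 5 + 8 + 6 = 28.
y: (1·1127 + 8·96 + 5·741 + 8·815 + 6·976) / 28 = 17976 / 28 ≈ 642.00
642.00 = 642 exactly: balanced.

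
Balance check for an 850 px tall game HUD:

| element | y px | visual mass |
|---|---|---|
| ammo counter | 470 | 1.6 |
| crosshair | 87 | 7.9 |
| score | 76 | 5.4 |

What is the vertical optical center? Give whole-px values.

Total weight = 1.6 + 7.9 + 5.4 = 14.9.
y-moment: 1.6·470 + 7.9·87 + 5.4·76 = 1849.7; centroid 1849.7/14.9 ≈ 124.14.

y ≈ 124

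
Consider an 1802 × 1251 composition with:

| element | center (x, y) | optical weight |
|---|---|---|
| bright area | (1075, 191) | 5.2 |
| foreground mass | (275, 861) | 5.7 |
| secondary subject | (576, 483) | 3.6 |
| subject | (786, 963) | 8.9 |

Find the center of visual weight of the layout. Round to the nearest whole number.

(693, 693)

Total weight = 5.2 + 5.7 + 3.6 + 8.9 = 23.4.
Σw·x = 5.2·1075 + 5.7·275 + 3.6·576 + 8.9·786 = 16226.5, so x̄ = 16226.5/23.4 ≈ 693.44.
Σw·y = 5.2·191 + 5.7·861 + 3.6·483 + 8.9·963 = 16210.4, so ȳ = 16210.4/23.4 ≈ 692.75.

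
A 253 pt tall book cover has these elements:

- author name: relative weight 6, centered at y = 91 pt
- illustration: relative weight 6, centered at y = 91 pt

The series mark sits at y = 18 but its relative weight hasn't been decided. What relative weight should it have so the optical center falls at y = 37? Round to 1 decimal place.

Fixed elements: Σw = 6 + 6 = 12, Σw·y = 6·91 + 6·91 = 1092.
Balance at y = 37 requires (1092 + w·18) / (12 + w) = 37.
Solving: w = (37·12 − 1092) / (18 − 37) = -648 / -19 ≈ 34.11.

w ≈ 34.1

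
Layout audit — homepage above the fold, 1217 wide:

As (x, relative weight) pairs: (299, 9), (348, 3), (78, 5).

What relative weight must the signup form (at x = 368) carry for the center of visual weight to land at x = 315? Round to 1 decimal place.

w ≈ 23.2

Fixed elements: Σw = 9 + 3 + 5 = 17, Σw·x = 9·299 + 3·348 + 5·78 = 4125.
Balance at x = 315 requires (4125 + w·368) / (17 + w) = 315.
Solving: w = (315·17 − 4125) / (368 − 315) = 1230 / 53 ≈ 23.21.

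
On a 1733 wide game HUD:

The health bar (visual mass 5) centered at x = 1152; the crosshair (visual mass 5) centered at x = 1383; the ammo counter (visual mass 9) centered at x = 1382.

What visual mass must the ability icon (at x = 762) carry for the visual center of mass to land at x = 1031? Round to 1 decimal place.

Fixed elements: Σw = 5 + 5 + 9 = 19, Σw·x = 5·1152 + 5·1383 + 9·1382 = 25113.
Balance at x = 1031 requires (25113 + w·762) / (19 + w) = 1031.
Solving: w = (1031·19 − 25113) / (762 − 1031) = -5524 / -269 ≈ 20.54.

w ≈ 20.5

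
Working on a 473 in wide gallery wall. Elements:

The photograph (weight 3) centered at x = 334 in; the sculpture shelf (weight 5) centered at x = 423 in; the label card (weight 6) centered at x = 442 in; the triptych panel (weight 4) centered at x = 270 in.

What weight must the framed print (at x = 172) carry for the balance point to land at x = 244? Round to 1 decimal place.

w ≈ 34.1

Known weights sum to 3 + 5 + 6 + 4 = 18; their moment is 3·334 + 5·423 + 6·442 + 4·270 = 6849.
Set Σw·x/Σw = 244: (6849 + 172w) = 244·(18 + w).
Solving: w = (244·18 − 6849) / (172 − 244) = -2457 / -72 ≈ 34.12.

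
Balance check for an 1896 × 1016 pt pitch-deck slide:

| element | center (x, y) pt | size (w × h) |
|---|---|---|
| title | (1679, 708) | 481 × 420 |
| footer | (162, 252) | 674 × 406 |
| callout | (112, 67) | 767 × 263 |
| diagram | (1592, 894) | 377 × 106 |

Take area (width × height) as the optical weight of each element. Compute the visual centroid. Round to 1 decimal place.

(654.8, 364.2)

Taking area as weight: title 481·420 = 202020, footer 674·406 = 273644, callout 767·263 = 201721, diagram 377·106 = 39962. Sum 717347.
x: (202020·1679 + 273644·162 + 201721·112 + 39962·1592) / 717347 = 469734164 / 717347 ≈ 654.82
y: (202020·708 + 273644·252 + 201721·67 + 39962·894) / 717347 = 261229783 / 717347 ≈ 364.16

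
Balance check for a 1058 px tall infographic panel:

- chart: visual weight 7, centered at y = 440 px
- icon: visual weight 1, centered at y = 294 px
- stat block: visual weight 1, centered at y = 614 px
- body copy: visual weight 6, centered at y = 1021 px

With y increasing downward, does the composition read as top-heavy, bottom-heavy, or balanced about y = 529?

bottom-heavy

Σw = 7 + 1 + 1 + 6 = 15.
Σw·y = 7·440 + 1·294 + 1·614 + 6·1021 = 10114, so ȳ = 10114/15 ≈ 674.27.
674.3 vs midline 529 → bottom-heavy.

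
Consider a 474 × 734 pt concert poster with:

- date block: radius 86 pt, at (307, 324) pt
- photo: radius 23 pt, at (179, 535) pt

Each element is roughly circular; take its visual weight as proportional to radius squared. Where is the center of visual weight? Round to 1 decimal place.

(298.5, 338.1)

Weights ∝ r²: date block 86² = 7396, photo 23² = 529; Σw = 7925.
x: (7396·307 + 529·179) / 7925 = 2365263 / 7925 ≈ 298.46
y: (7396·324 + 529·535) / 7925 = 2679319 / 7925 ≈ 338.08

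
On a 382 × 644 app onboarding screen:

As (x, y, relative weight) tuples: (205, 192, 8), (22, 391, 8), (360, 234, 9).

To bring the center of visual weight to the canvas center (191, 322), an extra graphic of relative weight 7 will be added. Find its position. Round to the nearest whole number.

New total weight: (8 + 8 + 9) + 7 = 32.
x: target moment 32×191 = 6112; current 8·205 + 8·22 + 9·360 = 5056; the extra graphic supplies 1056, so x = 1056/7 ≈ 150.86.
y: target moment 32×322 = 10304; current 8·192 + 8·391 + 9·234 = 6770; the extra graphic supplies 3534, so y = 3534/7 ≈ 504.86.

(151, 505)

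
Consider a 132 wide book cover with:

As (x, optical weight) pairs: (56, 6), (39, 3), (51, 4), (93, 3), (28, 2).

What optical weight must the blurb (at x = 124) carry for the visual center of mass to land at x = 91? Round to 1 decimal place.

Existing Σw = 18 (6 + 3 + 4 + 3 + 2); existing moment 6·56 + 3·39 + 4·51 + 3·93 + 2·28 = 992.
Set Σw·x/Σw = 91: (992 + 124w) = 91·(18 + w).
Rearranging, w·(124 − 91) = 91·18 − 992 = 646, so w ≈ 646/33 = 19.58.

w ≈ 19.6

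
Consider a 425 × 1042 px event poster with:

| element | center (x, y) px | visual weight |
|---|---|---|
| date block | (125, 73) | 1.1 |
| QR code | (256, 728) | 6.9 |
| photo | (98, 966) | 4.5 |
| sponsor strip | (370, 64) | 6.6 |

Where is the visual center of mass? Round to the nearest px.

(251, 517)

Σw = 1.1 + 6.9 + 4.5 + 6.6 = 19.1.
Σw·x = 1.1·125 + 6.9·256 + 4.5·98 + 6.6·370 = 4786.9, so x̄ = 4786.9/19.1 ≈ 250.62.
Σw·y = 1.1·73 + 6.9·728 + 4.5·966 + 6.6·64 = 9872.9, so ȳ = 9872.9/19.1 ≈ 516.91.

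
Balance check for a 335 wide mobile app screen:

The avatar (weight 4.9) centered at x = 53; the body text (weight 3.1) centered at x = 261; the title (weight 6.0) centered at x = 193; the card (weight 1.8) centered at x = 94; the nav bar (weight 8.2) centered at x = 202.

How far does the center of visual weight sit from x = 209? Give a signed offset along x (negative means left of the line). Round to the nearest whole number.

≈ -40

Weights sum to 4.9 + 3.1 + 6.0 + 1.8 + 8.2 = 24.0.
x: (4.9·53 + 3.1·261 + 6.0·193 + 1.8·94 + 8.2·202) / 24.0 = 4052.4 / 24.0 ≈ 168.85
Difference: 168.85 − 209 ≈ -40.15.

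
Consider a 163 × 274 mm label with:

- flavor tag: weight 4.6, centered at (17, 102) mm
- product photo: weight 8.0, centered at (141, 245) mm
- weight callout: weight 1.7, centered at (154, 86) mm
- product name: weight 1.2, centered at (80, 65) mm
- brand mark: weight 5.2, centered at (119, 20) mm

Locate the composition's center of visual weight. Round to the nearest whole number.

(105, 133)

Weights sum to 4.6 + 8.0 + 1.7 + 1.2 + 5.2 = 20.7.
x: (4.6·17 + 8.0·141 + 1.7·154 + 1.2·80 + 5.2·119) / 20.7 = 2182.8 / 20.7 ≈ 105.45
y: (4.6·102 + 8.0·245 + 1.7·86 + 1.2·65 + 5.2·20) / 20.7 = 2757.4 / 20.7 ≈ 133.21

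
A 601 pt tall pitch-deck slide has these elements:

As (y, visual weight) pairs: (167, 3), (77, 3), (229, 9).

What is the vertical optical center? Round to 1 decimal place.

y ≈ 186.2

Total weight = 3 + 3 + 9 = 15.
Σw·y = 3·167 + 3·77 + 9·229 = 2793, so ȳ = 2793/15 ≈ 186.20.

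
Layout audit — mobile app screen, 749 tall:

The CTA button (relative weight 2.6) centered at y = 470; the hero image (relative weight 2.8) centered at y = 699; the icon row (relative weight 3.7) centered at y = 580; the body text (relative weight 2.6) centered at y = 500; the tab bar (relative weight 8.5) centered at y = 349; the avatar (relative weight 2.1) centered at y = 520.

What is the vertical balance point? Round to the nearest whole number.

Weights sum to 2.6 + 2.8 + 3.7 + 2.6 + 8.5 + 2.1 = 22.3.
Σw·y = 2.6·470 + 2.8·699 + 3.7·580 + 2.6·500 + 8.5·349 + 2.1·520 = 10683.7, so ȳ = 10683.7/22.3 ≈ 479.09.

y ≈ 479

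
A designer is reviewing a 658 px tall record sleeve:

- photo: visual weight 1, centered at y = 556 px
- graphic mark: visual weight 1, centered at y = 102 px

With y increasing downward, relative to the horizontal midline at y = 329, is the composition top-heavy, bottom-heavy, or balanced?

balanced

Σw = 1 + 1 = 2.
y: (1·556 + 1·102) / 2 = 658 / 2 ≈ 329.00
That equals the midline 329 — balanced.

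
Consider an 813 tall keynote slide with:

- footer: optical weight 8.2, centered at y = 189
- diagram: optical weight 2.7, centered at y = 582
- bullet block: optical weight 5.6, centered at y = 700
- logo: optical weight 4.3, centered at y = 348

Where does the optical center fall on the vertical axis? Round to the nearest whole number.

Weights sum to 8.2 + 2.7 + 5.6 + 4.3 = 20.8.
Σw·y = 8.2·189 + 2.7·582 + 5.6·700 + 4.3·348 = 8537.6, so ȳ = 8537.6/20.8 ≈ 410.46.

y ≈ 410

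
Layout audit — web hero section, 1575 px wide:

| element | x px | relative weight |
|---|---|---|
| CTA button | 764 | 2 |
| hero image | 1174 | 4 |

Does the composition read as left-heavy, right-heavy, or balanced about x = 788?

right-heavy

Total weight = 2 + 4 = 6.
Σw·x = 2·764 + 4·1174 = 6224, so x̄ = 6224/6 ≈ 1037.33.
1037.3 lies right of the midline 788, so the layout is right-heavy.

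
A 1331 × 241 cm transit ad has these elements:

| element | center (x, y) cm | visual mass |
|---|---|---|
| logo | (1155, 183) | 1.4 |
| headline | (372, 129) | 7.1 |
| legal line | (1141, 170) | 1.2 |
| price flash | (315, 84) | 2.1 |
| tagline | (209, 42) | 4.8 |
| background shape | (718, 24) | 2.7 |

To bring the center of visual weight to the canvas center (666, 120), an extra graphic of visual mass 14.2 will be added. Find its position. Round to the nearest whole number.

(921, 155)

After adding the extra graphic, total weight = 1.4 + 7.1 + 1.2 + 2.1 + 4.8 + 2.7 + 14.2 = 33.5.
Along x: (9230.7 + 14.2·x) / 33.5 = 666 (existing moment 1.4·1155 + 7.1·372 + 1.2·1141 + 2.1·315 + 4.8·209 + 2.7·718 = 9230.7) ⇒ x = (22311.0 − 9230.7) / 14.2 ≈ 921.15.
Along y: (1818.9 + 14.2·y) / 33.5 = 120 (existing moment 1.4·183 + 7.1·129 + 1.2·170 + 2.1·84 + 4.8·42 + 2.7·24 = 1818.9) ⇒ y = (4020.0 − 1818.9) / 14.2 ≈ 155.01.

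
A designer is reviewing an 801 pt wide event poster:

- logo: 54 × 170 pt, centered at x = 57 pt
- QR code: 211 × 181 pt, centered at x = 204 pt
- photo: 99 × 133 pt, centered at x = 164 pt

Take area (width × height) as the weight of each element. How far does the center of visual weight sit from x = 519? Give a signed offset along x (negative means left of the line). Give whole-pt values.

Areas: logo 54·170 = 9180, QR code 211·181 = 38191, photo 99·133 = 13167. Total weight = 60538.
x-moment: 9180·57 + 38191·204 + 13167·164 = 10473612; centroid 10473612/60538 ≈ 173.01.
Difference: 173.01 − 519 ≈ -345.99.

≈ -346 pt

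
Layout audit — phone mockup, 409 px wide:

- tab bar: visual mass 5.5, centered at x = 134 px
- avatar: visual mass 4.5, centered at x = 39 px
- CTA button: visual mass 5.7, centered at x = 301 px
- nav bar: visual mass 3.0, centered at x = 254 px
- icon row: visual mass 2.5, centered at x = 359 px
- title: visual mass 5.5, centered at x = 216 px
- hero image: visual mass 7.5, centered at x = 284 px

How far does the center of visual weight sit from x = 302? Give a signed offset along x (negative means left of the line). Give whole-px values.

Σw = 5.5 + 4.5 + 5.7 + 3.0 + 2.5 + 5.5 + 7.5 = 34.2.
x: moment 7605.7 / weight 34.2 ≈ 222.39
Difference: 222.39 − 302 ≈ -79.61.

≈ -80 px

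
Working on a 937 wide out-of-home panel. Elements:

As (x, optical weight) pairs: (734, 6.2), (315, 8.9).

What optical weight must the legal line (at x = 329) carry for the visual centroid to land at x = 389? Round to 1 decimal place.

w ≈ 24.7

Fixed elements: Σw = 6.2 + 8.9 = 15.1, Σw·x = 6.2·734 + 8.9·315 = 7354.3.
Balance at x = 389 requires (7354.3 + w·329) / (15.1 + w) = 389.
Rearranging, w·(329 − 389) = 389·15.1 − 7354.3 = -1480.4, so w ≈ -1480.4/-60 = 24.67.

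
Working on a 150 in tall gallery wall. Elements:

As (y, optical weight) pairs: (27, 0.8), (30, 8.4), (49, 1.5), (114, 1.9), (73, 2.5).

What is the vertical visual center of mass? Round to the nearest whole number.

Total weight = 0.8 + 8.4 + 1.5 + 1.9 + 2.5 = 15.1.
Σw·y = 0.8·27 + 8.4·30 + 1.5·49 + 1.9·114 + 2.5·73 = 746.2, so ȳ = 746.2/15.1 ≈ 49.42.

y ≈ 49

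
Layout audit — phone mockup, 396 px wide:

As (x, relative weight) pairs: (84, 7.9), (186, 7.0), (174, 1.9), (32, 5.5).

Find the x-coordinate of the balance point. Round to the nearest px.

x ≈ 111

Weights sum to 7.9 + 7.0 + 1.9 + 5.5 = 22.3.
x: (7.9·84 + 7.0·186 + 1.9·174 + 5.5·32) / 22.3 = 2472.2 / 22.3 ≈ 110.86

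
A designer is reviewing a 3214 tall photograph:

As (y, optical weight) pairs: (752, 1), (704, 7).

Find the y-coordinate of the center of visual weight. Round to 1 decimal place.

y ≈ 710.0

Weights sum to 1 + 7 = 8.
y-moment: 1·752 + 7·704 = 5680; centroid 5680/8 ≈ 710.00.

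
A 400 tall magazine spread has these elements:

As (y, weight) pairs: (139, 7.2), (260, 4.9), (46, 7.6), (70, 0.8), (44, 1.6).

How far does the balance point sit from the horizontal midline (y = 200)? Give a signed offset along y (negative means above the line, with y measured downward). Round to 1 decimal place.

Σw = 7.2 + 4.9 + 7.6 + 0.8 + 1.6 = 22.1.
y-moment: 7.2·139 + 4.9·260 + 7.6·46 + 0.8·70 + 1.6·44 = 2750.8; centroid 2750.8/22.1 ≈ 124.47.
Offset from y = 200: 124.47 − 200 ≈ -75.53.

≈ -75.5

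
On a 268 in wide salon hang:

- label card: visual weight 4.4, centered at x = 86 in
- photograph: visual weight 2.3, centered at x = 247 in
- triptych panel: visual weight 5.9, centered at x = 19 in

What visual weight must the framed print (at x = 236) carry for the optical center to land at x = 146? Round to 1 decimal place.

Existing Σw = 12.6 (4.4 + 2.3 + 5.9); existing moment 4.4·86 + 2.3·247 + 5.9·19 = 1058.6.
For the centroid to hit 146: (1058.6 + w·236) / (12.6 + w) = 146.
Rearranging, w·(236 − 146) = 146·12.6 − 1058.6 = 781.0, so w ≈ 781.0/90 = 8.68.

w ≈ 8.7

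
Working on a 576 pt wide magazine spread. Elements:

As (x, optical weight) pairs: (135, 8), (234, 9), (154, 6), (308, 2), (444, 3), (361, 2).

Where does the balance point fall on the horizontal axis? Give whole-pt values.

x ≈ 226

Σw = 8 + 9 + 6 + 2 + 3 + 2 = 30.
Σw·x = 6780; x̄ = 6780/30 ≈ 226.00.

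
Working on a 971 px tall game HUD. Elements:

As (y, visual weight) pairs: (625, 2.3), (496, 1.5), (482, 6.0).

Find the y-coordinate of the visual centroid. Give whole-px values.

Total weight = 2.3 + 1.5 + 6.0 = 9.8.
Σw·y = 2.3·625 + 1.5·496 + 6.0·482 = 5073.5, so ȳ = 5073.5/9.8 ≈ 517.70.

y ≈ 518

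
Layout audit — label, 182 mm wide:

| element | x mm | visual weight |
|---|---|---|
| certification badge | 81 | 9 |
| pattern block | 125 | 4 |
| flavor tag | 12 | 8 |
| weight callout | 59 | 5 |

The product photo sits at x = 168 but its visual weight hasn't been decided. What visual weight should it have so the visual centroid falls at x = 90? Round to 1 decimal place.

w ≈ 9.2

Known weights sum to 9 + 4 + 8 + 5 = 26; their moment is 9·81 + 4·125 + 8·12 + 5·59 = 1620.
Balance at x = 90 requires (1620 + w·168) / (26 + w) = 90.
So w = (90·26 − 1620)/(168 − 90) = 720/78 ≈ 9.23.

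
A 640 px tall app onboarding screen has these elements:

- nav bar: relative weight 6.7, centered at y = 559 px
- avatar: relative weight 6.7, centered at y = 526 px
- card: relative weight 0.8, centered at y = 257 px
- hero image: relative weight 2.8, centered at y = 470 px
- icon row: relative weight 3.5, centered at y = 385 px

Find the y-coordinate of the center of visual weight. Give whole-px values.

Weights sum to 6.7 + 6.7 + 0.8 + 2.8 + 3.5 = 20.5.
y: (6.7·559 + 6.7·526 + 0.8·257 + 2.8·470 + 3.5·385) / 20.5 = 10138.6 / 20.5 ≈ 494.57

y ≈ 495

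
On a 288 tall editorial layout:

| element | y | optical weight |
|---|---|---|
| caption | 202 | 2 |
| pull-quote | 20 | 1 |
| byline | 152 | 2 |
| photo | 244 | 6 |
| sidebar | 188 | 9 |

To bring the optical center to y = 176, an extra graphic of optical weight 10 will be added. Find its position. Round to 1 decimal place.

After adding the extra graphic, total weight = 2 + 1 + 2 + 6 + 9 + 10 = 30.
y: target moment 30×176 = 5280; current 2·202 + 1·20 + 2·152 + 6·244 + 9·188 = 3884; the extra graphic supplies 1396, so y = 1396/10 ≈ 139.60.

y ≈ 139.6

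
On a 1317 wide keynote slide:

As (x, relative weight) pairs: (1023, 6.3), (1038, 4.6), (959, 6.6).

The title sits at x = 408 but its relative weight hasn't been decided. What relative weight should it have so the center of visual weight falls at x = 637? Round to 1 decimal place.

w ≈ 28.0

Known weights sum to 6.3 + 4.6 + 6.6 = 17.5; their moment is 6.3·1023 + 4.6·1038 + 6.6·959 = 17549.1.
Set Σw·x/Σw = 637: (17549.1 + 408w) = 637·(17.5 + w).
So w = (637·17.5 − 17549.1)/(408 − 637) = -6401.6/-229 ≈ 27.95.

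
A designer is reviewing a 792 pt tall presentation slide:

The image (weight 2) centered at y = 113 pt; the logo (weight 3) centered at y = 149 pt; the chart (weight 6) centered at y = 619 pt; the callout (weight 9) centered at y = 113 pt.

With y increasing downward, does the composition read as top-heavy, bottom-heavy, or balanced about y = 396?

Total weight = 2 + 3 + 6 + 9 = 20.
y-moment: 2·113 + 3·149 + 6·619 + 9·113 = 5404; centroid 5404/20 ≈ 270.20.
270.2 lies above (smaller y than) the midline 396, so the layout is top-heavy.

top-heavy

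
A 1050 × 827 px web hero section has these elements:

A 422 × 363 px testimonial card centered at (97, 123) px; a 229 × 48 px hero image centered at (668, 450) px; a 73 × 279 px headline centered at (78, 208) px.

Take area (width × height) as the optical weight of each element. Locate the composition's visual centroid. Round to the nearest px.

Areas: testimonial card 422·363 = 153186, hero image 229·48 = 10992, headline 73·279 = 20367. Total weight = 184545.
Σw·x = 153186·97 + 10992·668 + 20367·78 = 23790324, so x̄ = 23790324/184545 ≈ 128.91.
Σw·y = 153186·123 + 10992·450 + 20367·208 = 28024614, so ȳ = 28024614/184545 ≈ 151.86.

(129, 152)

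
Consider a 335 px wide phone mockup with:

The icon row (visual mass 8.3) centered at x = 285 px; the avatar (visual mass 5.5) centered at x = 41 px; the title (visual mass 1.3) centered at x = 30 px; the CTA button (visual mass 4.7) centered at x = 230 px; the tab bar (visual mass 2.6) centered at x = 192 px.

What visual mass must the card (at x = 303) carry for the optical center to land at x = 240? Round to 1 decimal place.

w ≈ 18.5

Known weights sum to 8.3 + 5.5 + 1.3 + 4.7 + 2.6 = 22.4; their moment is 8.3·285 + 5.5·41 + 1.3·30 + 4.7·230 + 2.6·192 = 4210.2.
For the centroid to hit 240: (4210.2 + w·303) / (22.4 + w) = 240.
Solving: w = (240·22.4 − 4210.2) / (303 − 240) = 1165.8 / 63 ≈ 18.50.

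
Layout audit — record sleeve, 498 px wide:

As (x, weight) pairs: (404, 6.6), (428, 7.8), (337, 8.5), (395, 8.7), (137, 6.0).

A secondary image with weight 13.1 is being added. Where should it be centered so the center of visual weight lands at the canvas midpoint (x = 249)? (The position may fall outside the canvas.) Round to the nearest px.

x ≈ -38

After adding the secondary image, total weight = 6.6 + 7.8 + 8.5 + 8.7 + 6.0 + 13.1 = 50.7.
x: need Σw·x = 50.7·249 = 12624.3. Existing = 6.6·404 + 7.8·428 + 8.5·337 + 8.7·395 + 6.0·137 = 13127.8. Remainder -503.5 / 13.1 ≈ -38.44.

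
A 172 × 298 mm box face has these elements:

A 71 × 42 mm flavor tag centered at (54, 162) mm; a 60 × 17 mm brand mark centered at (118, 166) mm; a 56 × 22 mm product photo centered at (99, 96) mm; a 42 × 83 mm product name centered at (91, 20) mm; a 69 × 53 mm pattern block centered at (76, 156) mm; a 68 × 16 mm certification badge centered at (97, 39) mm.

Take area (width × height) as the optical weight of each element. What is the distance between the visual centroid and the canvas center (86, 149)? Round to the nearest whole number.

≈ 41 mm

Areas → weights: flavor tag 71·42 = 2982, brand mark 60·17 = 1020, product photo 56·22 = 1232, product name 42·83 = 3486, pattern block 69·53 = 3657, certification badge 68·16 = 1088; Σw = 13465.
Σw·x = 1104050; x̄ = 1104050/13465 ≈ 81.99.
y: moment 1453320 / weight 13465 ≈ 107.93
Offset from (86, 149): Δx ≈ -4.01, Δy ≈ -41.07; distance = √(Δx² + Δy²) ≈ 41.26.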